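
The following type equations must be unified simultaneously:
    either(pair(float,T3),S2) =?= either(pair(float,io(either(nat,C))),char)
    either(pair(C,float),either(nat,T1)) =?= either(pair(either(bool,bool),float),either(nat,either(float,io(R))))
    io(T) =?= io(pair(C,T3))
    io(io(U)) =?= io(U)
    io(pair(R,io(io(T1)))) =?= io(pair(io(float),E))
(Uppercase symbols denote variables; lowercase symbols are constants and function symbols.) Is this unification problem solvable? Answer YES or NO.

NO

Decompose either/2: pair(float,T3) =?= pair(float,io(either(nat,C))),  S2 =?= char.
Decompose pair/2: float =?= float,  T3 =?= io(either(nat,C)).
Delete trivial equation float =?= float.
Bind T3 := io(either(nat,C)); substituting into the one remaining equation that mentions T3 gives: io(T) =?= io(pair(C,io(either(nat,C)))).
Bind S2 := char; no other remaining equation mentions S2.
Decompose either/2: pair(C,float) =?= pair(either(bool,bool),float),  either(nat,T1) =?= either(nat,either(float,io(R))).
Decompose pair/2: C =?= either(bool,bool),  float =?= float.
Bind C := either(bool,bool); substituting into the one remaining equation that mentions C gives: io(T) =?= io(pair(either(bool,bool),io(either(nat,either(bool,bool))))). Substituting into the earlier binding gives T3 := io(either(nat,either(bool,bool))).
Delete trivial equation float =?= float.
Decompose either/2: nat =?= nat,  T1 =?= either(float,io(R)).
Delete trivial equation nat =?= nat.
Bind T1 := either(float,io(R)); substituting into the one remaining equation that mentions T1 gives: io(pair(R,io(io(either(float,io(R)))))) =?= io(pair(io(float),E)).
Decompose io/1: T =?= pair(either(bool,bool),io(either(nat,either(bool,bool)))).
Bind T := pair(either(bool,bool),io(either(nat,either(bool,bool)))); no other remaining equation mentions T.
Decompose io/1: io(U) =?= U.
Occurs check fails: U occurs in io(U); the equation U =?= io(U) has no finite solution.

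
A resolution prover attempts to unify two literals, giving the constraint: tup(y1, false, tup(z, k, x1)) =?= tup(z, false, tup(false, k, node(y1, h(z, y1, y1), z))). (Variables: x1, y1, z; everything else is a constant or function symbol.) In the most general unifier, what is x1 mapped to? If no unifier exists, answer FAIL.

node(false, h(false, false, false), false)

Decompose tup/3: y1 =?= z,  false =?= false,  tup(z, k, x1) =?= tup(false, k, node(y1, h(z, y1, y1), z)).
Bind y1 := z; substituting into the one remaining equation that mentions y1 gives: tup(z, k, x1) =?= tup(false, k, node(z, h(z, z, z), z)).
Delete trivial equation false =?= false.
Decompose tup/3: z =?= false,  k =?= k,  x1 =?= node(z, h(z, z, z), z).
Bind z := false; substituting into the one remaining equation that mentions z gives: x1 =?= node(false, h(false, false, false), false). Substituting into the earlier binding gives y1 := false.
Delete trivial equation k =?= k.
Bind x1 := node(false, h(false, false, false), false).
MGU = { y1 -> false, z -> false, x1 -> node(false, h(false, false, false), false) }, so x1 -> node(false, h(false, false, false), false).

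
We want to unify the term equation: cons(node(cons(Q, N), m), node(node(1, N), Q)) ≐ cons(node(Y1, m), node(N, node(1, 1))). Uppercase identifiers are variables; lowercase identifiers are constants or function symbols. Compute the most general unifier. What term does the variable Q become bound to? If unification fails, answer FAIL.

Decompose cons/2: node(cons(Q, N), m) ≐ node(Y1, m),  node(node(1, N), Q) ≐ node(N, node(1, 1)).
Decompose node/2: cons(Q, N) ≐ Y1,  m ≐ m.
Bind Y1 := cons(Q, N); no other remaining equation mentions Y1.
Delete trivial equation m ≐ m.
Decompose node/2: node(1, N) ≐ N,  Q ≐ node(1, 1).
Occurs check fails: N occurs in node(1, N); the equation N ≐ node(1, N) has no finite solution.

FAIL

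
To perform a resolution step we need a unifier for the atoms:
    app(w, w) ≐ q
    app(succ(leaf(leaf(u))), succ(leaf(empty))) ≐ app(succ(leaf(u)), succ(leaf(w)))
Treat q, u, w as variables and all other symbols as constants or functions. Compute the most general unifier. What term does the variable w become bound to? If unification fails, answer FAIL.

FAIL

Bind q := app(w, w); no other remaining equation mentions q.
Decompose app/2: succ(leaf(leaf(u))) ≐ succ(leaf(u)),  succ(leaf(empty)) ≐ succ(leaf(w)).
Decompose succ/1: leaf(leaf(u)) ≐ leaf(u).
Decompose leaf/1: leaf(u) ≐ u.
Occurs check fails: u occurs in leaf(u); the equation u ≐ leaf(u) has no finite solution.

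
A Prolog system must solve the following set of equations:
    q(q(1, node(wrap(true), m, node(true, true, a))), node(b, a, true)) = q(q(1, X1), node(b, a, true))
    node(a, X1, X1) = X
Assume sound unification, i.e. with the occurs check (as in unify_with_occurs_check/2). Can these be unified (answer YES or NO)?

YES

Decompose q/2: q(1, node(wrap(true), m, node(true, true, a))) = q(1, X1),  node(b, a, true) = node(b, a, true).
Decompose q/2: 1 = 1,  node(wrap(true), m, node(true, true, a)) = X1.
Delete trivial equation 1 = 1.
Bind X1 := node(wrap(true), m, node(true, true, a)); substituting into the one remaining equation that mentions X1 gives: node(a, node(wrap(true), m, node(true, true, a)), node(wrap(true), m, node(true, true, a))) = X.
Delete trivial equation node(b, a, true) = node(b, a, true).
Bind X := node(a, node(wrap(true), m, node(true, true, a)), node(wrap(true), m, node(true, true, a))).
No equations remain and no clash or occurs-check failure arose, so a unifier exists.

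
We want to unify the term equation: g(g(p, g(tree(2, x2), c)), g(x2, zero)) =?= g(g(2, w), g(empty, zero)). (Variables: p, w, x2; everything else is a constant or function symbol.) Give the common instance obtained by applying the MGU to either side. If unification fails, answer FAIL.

g(g(2, g(tree(2, empty), c)), g(empty, zero))

Decompose g/2: g(p, g(tree(2, x2), c)) =?= g(2, w),  g(x2, zero) =?= g(empty, zero).
Decompose g/2: p =?= 2,  g(tree(2, x2), c) =?= w.
Bind p := 2; no other remaining equation mentions p.
Bind w := g(tree(2, x2), c); no other remaining equation mentions w.
Decompose g/2: x2 =?= empty,  zero =?= zero.
Bind x2 := empty; no other remaining equation mentions x2. Substituting into the earlier binding gives w := g(tree(2, empty), c).
Delete trivial equation zero =?= zero.
Applying the MGU to either side gives g(g(2, g(tree(2, empty), c)), g(empty, zero)).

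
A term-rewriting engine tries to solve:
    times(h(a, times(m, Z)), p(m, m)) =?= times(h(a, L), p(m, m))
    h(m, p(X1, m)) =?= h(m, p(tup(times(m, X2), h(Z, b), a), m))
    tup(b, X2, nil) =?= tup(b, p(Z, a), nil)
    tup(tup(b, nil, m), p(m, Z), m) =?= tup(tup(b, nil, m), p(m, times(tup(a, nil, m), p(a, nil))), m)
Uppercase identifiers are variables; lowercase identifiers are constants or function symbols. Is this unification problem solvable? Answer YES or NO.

YES

Decompose times/2: h(a, times(m, Z)) =?= h(a, L),  p(m, m) =?= p(m, m).
Decompose h/2: a =?= a,  times(m, Z) =?= L.
Delete trivial equation a =?= a.
Bind L := times(m, Z); no other remaining equation mentions L.
Delete trivial equation p(m, m) =?= p(m, m).
Decompose h/2: m =?= m,  p(X1, m) =?= p(tup(times(m, X2), h(Z, b), a), m).
Delete trivial equation m =?= m.
Decompose p/2: X1 =?= tup(times(m, X2), h(Z, b), a),  m =?= m.
Bind X1 := tup(times(m, X2), h(Z, b), a); no other remaining equation mentions X1.
Delete trivial equation m =?= m.
Decompose tup/3: b =?= b,  X2 =?= p(Z, a),  nil =?= nil.
Delete trivial equation b =?= b.
Bind X2 := p(Z, a); no other remaining equation mentions X2. Substituting into the earlier binding gives X1 := tup(times(m, p(Z, a)), h(Z, b), a).
Delete trivial equation nil =?= nil.
Decompose tup/3: tup(b, nil, m) =?= tup(b, nil, m),  p(m, Z) =?= p(m, times(tup(a, nil, m), p(a, nil))),  m =?= m.
Delete trivial equation tup(b, nil, m) =?= tup(b, nil, m).
Decompose p/2: m =?= m,  Z =?= times(tup(a, nil, m), p(a, nil)).
Delete trivial equation m =?= m.
Bind Z := times(tup(a, nil, m), p(a, nil)); no other remaining equation mentions Z. Substituting into the earlier bindings gives L := times(m, times(tup(a, nil, m), p(a, nil))), X1 := tup(times(m, p(times(tup(a, nil, m), p(a, nil)), a)), h(times(tup(a, nil, m), p(a, nil)), b), a), X2 := p(times(tup(a, nil, m), p(a, nil)), a).
Delete trivial equation m =?= m.
No equations remain and no clash or occurs-check failure arose, so a unifier exists.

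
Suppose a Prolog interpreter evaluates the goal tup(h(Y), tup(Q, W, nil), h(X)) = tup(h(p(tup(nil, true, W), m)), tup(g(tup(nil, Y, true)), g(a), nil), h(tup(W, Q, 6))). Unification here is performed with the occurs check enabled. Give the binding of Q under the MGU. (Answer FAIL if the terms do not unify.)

g(tup(nil, p(tup(nil, true, g(a)), m), true))

Decompose tup/3: h(Y) = h(p(tup(nil, true, W), m)),  tup(Q, W, nil) = tup(g(tup(nil, Y, true)), g(a), nil),  h(X) = h(tup(W, Q, 6)).
Decompose h/1: Y = p(tup(nil, true, W), m).
Bind Y := p(tup(nil, true, W), m); substituting into the one remaining equation that mentions Y gives: tup(Q, W, nil) = tup(g(tup(nil, p(tup(nil, true, W), m), true)), g(a), nil).
Decompose tup/3: Q = g(tup(nil, p(tup(nil, true, W), m), true)),  W = g(a),  nil = nil.
Bind Q := g(tup(nil, p(tup(nil, true, W), m), true)); substituting into the one remaining equation that mentions Q gives: h(X) = h(tup(W, g(tup(nil, p(tup(nil, true, W), m), true)), 6)).
Bind W := g(a); substituting into the one remaining equation that mentions W gives: h(X) = h(tup(g(a), g(tup(nil, p(tup(nil, true, g(a)), m), true)), 6)). Substituting into the earlier bindings gives Y := p(tup(nil, true, g(a)), m), Q := g(tup(nil, p(tup(nil, true, g(a)), m), true)).
Delete trivial equation nil = nil.
Decompose h/1: X = tup(g(a), g(tup(nil, p(tup(nil, true, g(a)), m), true)), 6).
Bind X := tup(g(a), g(tup(nil, p(tup(nil, true, g(a)), m), true)), 6).
MGU = { Y = p(tup(nil, true, g(a)), m), Q = g(tup(nil, p(tup(nil, true, g(a)), m), true)), W = g(a), X = tup(g(a), g(tup(nil, p(tup(nil, true, g(a)), m), true)), 6) }, so Q = g(tup(nil, p(tup(nil, true, g(a)), m), true)).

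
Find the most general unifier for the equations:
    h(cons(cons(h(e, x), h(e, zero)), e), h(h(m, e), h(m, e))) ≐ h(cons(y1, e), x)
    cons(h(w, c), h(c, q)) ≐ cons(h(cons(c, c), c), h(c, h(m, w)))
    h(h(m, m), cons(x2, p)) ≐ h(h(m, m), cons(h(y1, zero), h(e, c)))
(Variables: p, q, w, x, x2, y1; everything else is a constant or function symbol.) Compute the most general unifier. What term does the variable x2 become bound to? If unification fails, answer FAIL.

Decompose h/2: cons(cons(h(e, x), h(e, zero)), e) ≐ cons(y1, e),  h(h(m, e), h(m, e)) ≐ x.
Decompose cons/2: cons(h(e, x), h(e, zero)) ≐ y1,  e ≐ e.
Bind y1 := cons(h(e, x), h(e, zero)); substituting into the one remaining equation that mentions y1 gives: h(h(m, m), cons(x2, p)) ≐ h(h(m, m), cons(h(cons(h(e, x), h(e, zero)), zero), h(e, c))).
Delete trivial equation e ≐ e.
Bind x := h(h(m, e), h(m, e)); substituting into the one remaining equation that mentions x gives: h(h(m, m), cons(x2, p)) ≐ h(h(m, m), cons(h(cons(h(e, h(h(m, e), h(m, e))), h(e, zero)), zero), h(e, c))). Substituting into the earlier binding gives y1 := cons(h(e, h(h(m, e), h(m, e))), h(e, zero)).
Decompose cons/2: h(w, c) ≐ h(cons(c, c), c),  h(c, q) ≐ h(c, h(m, w)).
Decompose h/2: w ≐ cons(c, c),  c ≐ c.
Bind w := cons(c, c); substituting into the one remaining equation that mentions w gives: h(c, q) ≐ h(c, h(m, cons(c, c))).
Delete trivial equation c ≐ c.
Decompose h/2: c ≐ c,  q ≐ h(m, cons(c, c)).
Delete trivial equation c ≐ c.
Bind q := h(m, cons(c, c)); no other remaining equation mentions q.
Decompose h/2: h(m, m) ≐ h(m, m),  cons(x2, p) ≐ cons(h(cons(h(e, h(h(m, e), h(m, e))), h(e, zero)), zero), h(e, c)).
Delete trivial equation h(m, m) ≐ h(m, m).
Decompose cons/2: x2 ≐ h(cons(h(e, h(h(m, e), h(m, e))), h(e, zero)), zero),  p ≐ h(e, c).
Bind x2 := h(cons(h(e, h(h(m, e), h(m, e))), h(e, zero)), zero); no other remaining equation mentions x2.
Bind p := h(e, c).
MGU = { y1 -> cons(h(e, h(h(m, e), h(m, e))), h(e, zero)), x -> h(h(m, e), h(m, e)), w -> cons(c, c), q -> h(m, cons(c, c)), x2 -> h(cons(h(e, h(h(m, e), h(m, e))), h(e, zero)), zero), p -> h(e, c) }, so x2 -> h(cons(h(e, h(h(m, e), h(m, e))), h(e, zero)), zero).

h(cons(h(e, h(h(m, e), h(m, e))), h(e, zero)), zero)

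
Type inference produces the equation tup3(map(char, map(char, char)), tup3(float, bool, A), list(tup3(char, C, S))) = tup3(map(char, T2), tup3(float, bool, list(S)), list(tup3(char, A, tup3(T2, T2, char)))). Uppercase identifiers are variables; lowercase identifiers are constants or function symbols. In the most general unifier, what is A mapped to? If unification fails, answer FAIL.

Decompose tup3/3: map(char, map(char, char)) = map(char, T2),  tup3(float, bool, A) = tup3(float, bool, list(S)),  list(tup3(char, C, S)) = list(tup3(char, A, tup3(T2, T2, char))).
Decompose map/2: char = char,  map(char, char) = T2.
Delete trivial equation char = char.
Bind T2 := map(char, char); substituting into the one remaining equation that mentions T2 gives: list(tup3(char, C, S)) = list(tup3(char, A, tup3(map(char, char), map(char, char), char))).
Decompose tup3/3: float = float,  bool = bool,  A = list(S).
Delete trivial equation float = float.
Delete trivial equation bool = bool.
Bind A := list(S); substituting into the remaining equation gives: list(tup3(char, C, S)) = list(tup3(char, list(S), tup3(map(char, char), map(char, char), char))).
Decompose list/1: tup3(char, C, S) = tup3(char, list(S), tup3(map(char, char), map(char, char), char)).
Decompose tup3/3: char = char,  C = list(S),  S = tup3(map(char, char), map(char, char), char).
Delete trivial equation char = char.
Bind C := list(S); no other remaining equation mentions C.
Bind S := tup3(map(char, char), map(char, char), char). Substituting into the earlier bindings gives A := list(tup3(map(char, char), map(char, char), char)), C := list(tup3(map(char, char), map(char, char), char)).
MGU = { T2 ↦ map(char, char), A ↦ list(tup3(map(char, char), map(char, char), char)), C ↦ list(tup3(map(char, char), map(char, char), char)), S ↦ tup3(map(char, char), map(char, char), char) }, so A ↦ list(tup3(map(char, char), map(char, char), char)).

list(tup3(map(char, char), map(char, char), char))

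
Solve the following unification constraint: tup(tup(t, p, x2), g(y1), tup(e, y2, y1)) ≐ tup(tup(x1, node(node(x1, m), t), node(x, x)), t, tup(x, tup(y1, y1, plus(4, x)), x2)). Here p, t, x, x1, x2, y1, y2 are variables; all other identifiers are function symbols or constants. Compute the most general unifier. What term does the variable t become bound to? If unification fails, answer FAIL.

g(node(e, e))

Decompose tup/3: tup(t, p, x2) ≐ tup(x1, node(node(x1, m), t), node(x, x)),  g(y1) ≐ t,  tup(e, y2, y1) ≐ tup(x, tup(y1, y1, plus(4, x)), x2).
Decompose tup/3: t ≐ x1,  p ≐ node(node(x1, m), t),  x2 ≐ node(x, x).
Bind t := x1; substituting into the 2 remaining equations that mention t gives: p ≐ node(node(x1, m), x1),  g(y1) ≐ x1.
Bind p := node(node(x1, m), x1); no other remaining equation mentions p.
Bind x2 := node(x, x); substituting into the one remaining equation that mentions x2 gives: tup(e, y2, y1) ≐ tup(x, tup(y1, y1, plus(4, x)), node(x, x)).
Bind x1 := g(y1); no other remaining equation mentions x1. Substituting into the earlier bindings gives t := g(y1), p := node(node(g(y1), m), g(y1)).
Decompose tup/3: e ≐ x,  y2 ≐ tup(y1, y1, plus(4, x)),  y1 ≐ node(x, x).
Bind x := e; substituting into the remaining equations gives: y2 ≐ tup(y1, y1, plus(4, e)),  y1 ≐ node(e, e). Substituting into the earlier binding gives x2 := node(e, e).
Bind y2 := tup(y1, y1, plus(4, e)); no other remaining equation mentions y2.
Bind y1 := node(e, e). Substituting into the earlier bindings gives t := g(node(e, e)), p := node(node(g(node(e, e)), m), g(node(e, e))), x1 := g(node(e, e)), y2 := tup(node(e, e), node(e, e), plus(4, e)).
MGU = { t -> g(node(e, e)), p -> node(node(g(node(e, e)), m), g(node(e, e))), x2 -> node(e, e), x1 -> g(node(e, e)), x -> e, y2 -> tup(node(e, e), node(e, e), plus(4, e)), y1 -> node(e, e) }, so t -> g(node(e, e)).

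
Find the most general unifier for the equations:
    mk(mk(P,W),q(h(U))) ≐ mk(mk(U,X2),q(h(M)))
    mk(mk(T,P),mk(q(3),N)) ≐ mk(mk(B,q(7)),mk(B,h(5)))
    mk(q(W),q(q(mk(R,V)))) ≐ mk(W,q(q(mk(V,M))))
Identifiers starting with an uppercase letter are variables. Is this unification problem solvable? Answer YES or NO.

Decompose mk/2: mk(P,W) ≐ mk(U,X2),  q(h(U)) ≐ q(h(M)).
Decompose mk/2: P ≐ U,  W ≐ X2.
Bind P := U; substituting into the one remaining equation that mentions P gives: mk(mk(T,U),mk(q(3),N)) ≐ mk(mk(B,q(7)),mk(B,h(5))).
Bind W := X2; substituting into the one remaining equation that mentions W gives: mk(q(X2),q(q(mk(R,V)))) ≐ mk(X2,q(q(mk(V,M)))).
Decompose q/1: h(U) ≐ h(M).
Decompose h/1: U ≐ M.
Bind U := M; substituting into the one remaining equation that mentions U gives: mk(mk(T,M),mk(q(3),N)) ≐ mk(mk(B,q(7)),mk(B,h(5))). Substituting into the earlier binding gives P := M.
Decompose mk/2: mk(T,M) ≐ mk(B,q(7)),  mk(q(3),N) ≐ mk(B,h(5)).
Decompose mk/2: T ≐ B,  M ≐ q(7).
Bind T := B; no other remaining equation mentions T.
Bind M := q(7); substituting into the one remaining equation that mentions M gives: mk(q(X2),q(q(mk(R,V)))) ≐ mk(X2,q(q(mk(V,q(7))))). Substituting into the earlier bindings gives P := q(7), U := q(7).
Decompose mk/2: q(3) ≐ B,  N ≐ h(5).
Bind B := q(3); no other remaining equation mentions B. Substituting into the earlier binding gives T := q(3).
Bind N := h(5); no other remaining equation mentions N.
Decompose mk/2: q(X2) ≐ X2,  q(q(mk(R,V))) ≐ q(q(mk(V,q(7)))).
Occurs check fails: X2 occurs in q(X2); the equation X2 ≐ q(X2) has no finite solution.

NO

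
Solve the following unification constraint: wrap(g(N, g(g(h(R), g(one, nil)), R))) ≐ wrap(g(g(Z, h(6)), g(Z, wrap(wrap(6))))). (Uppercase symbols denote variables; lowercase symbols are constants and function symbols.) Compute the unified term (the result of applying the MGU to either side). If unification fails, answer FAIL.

Decompose wrap/1: g(N, g(g(h(R), g(one, nil)), R)) ≐ g(g(Z, h(6)), g(Z, wrap(wrap(6)))).
Decompose g/2: N ≐ g(Z, h(6)),  g(g(h(R), g(one, nil)), R) ≐ g(Z, wrap(wrap(6))).
Bind N := g(Z, h(6)); no other remaining equation mentions N.
Decompose g/2: g(h(R), g(one, nil)) ≐ Z,  R ≐ wrap(wrap(6)).
Bind Z := g(h(R), g(one, nil)); no other remaining equation mentions Z. Substituting into the earlier binding gives N := g(g(h(R), g(one, nil)), h(6)).
Bind R := wrap(wrap(6)). Substituting into the earlier bindings gives N := g(g(h(wrap(wrap(6))), g(one, nil)), h(6)), Z := g(h(wrap(wrap(6))), g(one, nil)).
Applying the MGU to either side gives wrap(g(g(g(h(wrap(wrap(6))), g(one, nil)), h(6)), g(g(h(wrap(wrap(6))), g(one, nil)), wrap(wrap(6))))).

wrap(g(g(g(h(wrap(wrap(6))), g(one, nil)), h(6)), g(g(h(wrap(wrap(6))), g(one, nil)), wrap(wrap(6)))))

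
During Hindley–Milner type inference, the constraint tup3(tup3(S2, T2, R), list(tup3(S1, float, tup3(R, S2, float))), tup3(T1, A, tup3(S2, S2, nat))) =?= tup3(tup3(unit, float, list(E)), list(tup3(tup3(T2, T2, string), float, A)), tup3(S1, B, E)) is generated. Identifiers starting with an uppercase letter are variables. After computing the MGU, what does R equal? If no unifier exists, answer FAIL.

list(tup3(unit, unit, nat))

Decompose tup3/3: tup3(S2, T2, R) =?= tup3(unit, float, list(E)),  list(tup3(S1, float, tup3(R, S2, float))) =?= list(tup3(tup3(T2, T2, string), float, A)),  tup3(T1, A, tup3(S2, S2, nat)) =?= tup3(S1, B, E).
Decompose tup3/3: S2 =?= unit,  T2 =?= float,  R =?= list(E).
Bind S2 := unit; substituting into the 2 remaining equations that mention S2 gives: list(tup3(S1, float, tup3(R, unit, float))) =?= list(tup3(tup3(T2, T2, string), float, A)),  tup3(T1, A, tup3(unit, unit, nat)) =?= tup3(S1, B, E).
Bind T2 := float; substituting into the one remaining equation that mentions T2 gives: list(tup3(S1, float, tup3(R, unit, float))) =?= list(tup3(tup3(float, float, string), float, A)).
Bind R := list(E); substituting into the one remaining equation that mentions R gives: list(tup3(S1, float, tup3(list(E), unit, float))) =?= list(tup3(tup3(float, float, string), float, A)).
Decompose list/1: tup3(S1, float, tup3(list(E), unit, float)) =?= tup3(tup3(float, float, string), float, A).
Decompose tup3/3: S1 =?= tup3(float, float, string),  float =?= float,  tup3(list(E), unit, float) =?= A.
Bind S1 := tup3(float, float, string); substituting into the one remaining equation that mentions S1 gives: tup3(T1, A, tup3(unit, unit, nat)) =?= tup3(tup3(float, float, string), B, E).
Delete trivial equation float =?= float.
Bind A := tup3(list(E), unit, float); substituting into the remaining equation gives: tup3(T1, tup3(list(E), unit, float), tup3(unit, unit, nat)) =?= tup3(tup3(float, float, string), B, E).
Decompose tup3/3: T1 =?= tup3(float, float, string),  tup3(list(E), unit, float) =?= B,  tup3(unit, unit, nat) =?= E.
Bind T1 := tup3(float, float, string); no other remaining equation mentions T1.
Bind B := tup3(list(E), unit, float); no other remaining equation mentions B.
Bind E := tup3(unit, unit, nat). Substituting into the earlier bindings gives R := list(tup3(unit, unit, nat)), A := tup3(list(tup3(unit, unit, nat)), unit, float), B := tup3(list(tup3(unit, unit, nat)), unit, float).
MGU = { S2 ↦ unit, T2 ↦ float, R ↦ list(tup3(unit, unit, nat)), S1 ↦ tup3(float, float, string), A ↦ tup3(list(tup3(unit, unit, nat)), unit, float), T1 ↦ tup3(float, float, string), B ↦ tup3(list(tup3(unit, unit, nat)), unit, float), E ↦ tup3(unit, unit, nat) }, so R ↦ list(tup3(unit, unit, nat)).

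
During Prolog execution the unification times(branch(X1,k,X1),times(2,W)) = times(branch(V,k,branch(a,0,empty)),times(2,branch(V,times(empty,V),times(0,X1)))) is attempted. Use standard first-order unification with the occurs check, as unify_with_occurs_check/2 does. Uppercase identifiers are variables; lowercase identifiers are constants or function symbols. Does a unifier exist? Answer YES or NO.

Decompose times/2: branch(X1,k,X1) = branch(V,k,branch(a,0,empty)),  times(2,W) = times(2,branch(V,times(empty,V),times(0,X1))).
Decompose branch/3: X1 = V,  k = k,  X1 = branch(a,0,empty).
Bind X1 := V; substituting into the 2 remaining equations that mention X1 gives: V = branch(a,0,empty),  times(2,W) = times(2,branch(V,times(empty,V),times(0,V))).
Delete trivial equation k = k.
Bind V := branch(a,0,empty); substituting into the remaining equation gives: times(2,W) = times(2,branch(branch(a,0,empty),times(empty,branch(a,0,empty)),times(0,branch(a,0,empty)))). Substituting into the earlier binding gives X1 := branch(a,0,empty).
Decompose times/2: 2 = 2,  W = branch(branch(a,0,empty),times(empty,branch(a,0,empty)),times(0,branch(a,0,empty))).
Delete trivial equation 2 = 2.
Bind W := branch(branch(a,0,empty),times(empty,branch(a,0,empty)),times(0,branch(a,0,empty))).
No equations remain and no clash or occurs-check failure arose, so a unifier exists.

YES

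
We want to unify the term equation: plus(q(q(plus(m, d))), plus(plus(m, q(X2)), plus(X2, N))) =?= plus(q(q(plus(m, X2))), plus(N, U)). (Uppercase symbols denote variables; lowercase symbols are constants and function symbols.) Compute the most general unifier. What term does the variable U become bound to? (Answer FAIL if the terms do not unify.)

plus(d, plus(m, q(d)))

Decompose plus/2: q(q(plus(m, d))) =?= q(q(plus(m, X2))),  plus(plus(m, q(X2)), plus(X2, N)) =?= plus(N, U).
Decompose q/1: q(plus(m, d)) =?= q(plus(m, X2)).
Decompose q/1: plus(m, d) =?= plus(m, X2).
Decompose plus/2: m =?= m,  d =?= X2.
Delete trivial equation m =?= m.
Bind X2 := d; substituting into the remaining equation gives: plus(plus(m, q(d)), plus(d, N)) =?= plus(N, U).
Decompose plus/2: plus(m, q(d)) =?= N,  plus(d, N) =?= U.
Bind N := plus(m, q(d)); substituting into the remaining equation gives: plus(d, plus(m, q(d))) =?= U.
Bind U := plus(d, plus(m, q(d))).
MGU = { X2 -> d, N -> plus(m, q(d)), U -> plus(d, plus(m, q(d))) }, so U -> plus(d, plus(m, q(d))).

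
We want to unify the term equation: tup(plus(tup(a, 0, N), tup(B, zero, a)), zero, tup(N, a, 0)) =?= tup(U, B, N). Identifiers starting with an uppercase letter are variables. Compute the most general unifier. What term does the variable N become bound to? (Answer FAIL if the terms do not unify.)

Decompose tup/3: plus(tup(a, 0, N), tup(B, zero, a)) =?= U,  zero =?= B,  tup(N, a, 0) =?= N.
Bind U := plus(tup(a, 0, N), tup(B, zero, a)); no other remaining equation mentions U.
Bind B := zero; no other remaining equation mentions B. Substituting into the earlier binding gives U := plus(tup(a, 0, N), tup(zero, zero, a)).
Occurs check fails: N occurs in tup(N, a, 0); the equation N =?= tup(N, a, 0) has no finite solution.

FAIL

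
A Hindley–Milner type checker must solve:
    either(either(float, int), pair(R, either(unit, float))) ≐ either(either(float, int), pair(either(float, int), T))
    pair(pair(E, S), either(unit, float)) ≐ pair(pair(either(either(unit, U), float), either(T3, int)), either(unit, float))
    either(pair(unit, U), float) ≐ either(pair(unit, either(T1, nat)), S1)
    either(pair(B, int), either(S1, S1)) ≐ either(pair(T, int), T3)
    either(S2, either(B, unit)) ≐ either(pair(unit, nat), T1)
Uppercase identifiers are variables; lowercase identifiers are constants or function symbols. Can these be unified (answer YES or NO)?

Decompose either/2: either(float, int) ≐ either(float, int),  pair(R, either(unit, float)) ≐ pair(either(float, int), T).
Delete trivial equation either(float, int) ≐ either(float, int).
Decompose pair/2: R ≐ either(float, int),  either(unit, float) ≐ T.
Bind R := either(float, int); no other remaining equation mentions R.
Bind T := either(unit, float); substituting into the one remaining equation that mentions T gives: either(pair(B, int), either(S1, S1)) ≐ either(pair(either(unit, float), int), T3).
Decompose pair/2: pair(E, S) ≐ pair(either(either(unit, U), float), either(T3, int)),  either(unit, float) ≐ either(unit, float).
Decompose pair/2: E ≐ either(either(unit, U), float),  S ≐ either(T3, int).
Bind E := either(either(unit, U), float); no other remaining equation mentions E.
Bind S := either(T3, int); no other remaining equation mentions S.
Delete trivial equation either(unit, float) ≐ either(unit, float).
Decompose either/2: pair(unit, U) ≐ pair(unit, either(T1, nat)),  float ≐ S1.
Decompose pair/2: unit ≐ unit,  U ≐ either(T1, nat).
Delete trivial equation unit ≐ unit.
Bind U := either(T1, nat); no other remaining equation mentions U. Substituting into the earlier binding gives E := either(either(unit, either(T1, nat)), float).
Bind S1 := float; substituting into the one remaining equation that mentions S1 gives: either(pair(B, int), either(float, float)) ≐ either(pair(either(unit, float), int), T3).
Decompose either/2: pair(B, int) ≐ pair(either(unit, float), int),  either(float, float) ≐ T3.
Decompose pair/2: B ≐ either(unit, float),  int ≐ int.
Bind B := either(unit, float); substituting into the one remaining equation that mentions B gives: either(S2, either(either(unit, float), unit)) ≐ either(pair(unit, nat), T1).
Delete trivial equation int ≐ int.
Bind T3 := either(float, float); no other remaining equation mentions T3. Substituting into the earlier binding gives S := either(either(float, float), int).
Decompose either/2: S2 ≐ pair(unit, nat),  either(either(unit, float), unit) ≐ T1.
Bind S2 := pair(unit, nat); no other remaining equation mentions S2.
Bind T1 := either(either(unit, float), unit). Substituting into the earlier bindings gives E := either(either(unit, either(either(either(unit, float), unit), nat)), float), U := either(either(either(unit, float), unit), nat).
No equations remain and no clash or occurs-check failure arose, so a unifier exists.

YES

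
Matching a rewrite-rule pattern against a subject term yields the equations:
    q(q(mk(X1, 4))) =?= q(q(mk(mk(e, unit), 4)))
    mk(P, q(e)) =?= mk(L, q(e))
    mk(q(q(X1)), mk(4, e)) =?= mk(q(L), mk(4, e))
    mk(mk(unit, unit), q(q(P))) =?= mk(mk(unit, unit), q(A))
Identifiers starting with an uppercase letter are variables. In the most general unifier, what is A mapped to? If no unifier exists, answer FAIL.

Decompose q/1: q(mk(X1, 4)) =?= q(mk(mk(e, unit), 4)).
Decompose q/1: mk(X1, 4) =?= mk(mk(e, unit), 4).
Decompose mk/2: X1 =?= mk(e, unit),  4 =?= 4.
Bind X1 := mk(e, unit); substituting into the one remaining equation that mentions X1 gives: mk(q(q(mk(e, unit))), mk(4, e)) =?= mk(q(L), mk(4, e)).
Delete trivial equation 4 =?= 4.
Decompose mk/2: P =?= L,  q(e) =?= q(e).
Bind P := L; substituting into the one remaining equation that mentions P gives: mk(mk(unit, unit), q(q(L))) =?= mk(mk(unit, unit), q(A)).
Delete trivial equation q(e) =?= q(e).
Decompose mk/2: q(q(mk(e, unit))) =?= q(L),  mk(4, e) =?= mk(4, e).
Decompose q/1: q(mk(e, unit)) =?= L.
Bind L := q(mk(e, unit)); substituting into the one remaining equation that mentions L gives: mk(mk(unit, unit), q(q(q(mk(e, unit))))) =?= mk(mk(unit, unit), q(A)). Substituting into the earlier binding gives P := q(mk(e, unit)).
Delete trivial equation mk(4, e) =?= mk(4, e).
Decompose mk/2: mk(unit, unit) =?= mk(unit, unit),  q(q(q(mk(e, unit)))) =?= q(A).
Delete trivial equation mk(unit, unit) =?= mk(unit, unit).
Decompose q/1: q(q(mk(e, unit))) =?= A.
Bind A := q(q(mk(e, unit))).
MGU = { X1 -> mk(e, unit), P -> q(mk(e, unit)), L -> q(mk(e, unit)), A -> q(q(mk(e, unit))) }, so A -> q(q(mk(e, unit))).

q(q(mk(e, unit)))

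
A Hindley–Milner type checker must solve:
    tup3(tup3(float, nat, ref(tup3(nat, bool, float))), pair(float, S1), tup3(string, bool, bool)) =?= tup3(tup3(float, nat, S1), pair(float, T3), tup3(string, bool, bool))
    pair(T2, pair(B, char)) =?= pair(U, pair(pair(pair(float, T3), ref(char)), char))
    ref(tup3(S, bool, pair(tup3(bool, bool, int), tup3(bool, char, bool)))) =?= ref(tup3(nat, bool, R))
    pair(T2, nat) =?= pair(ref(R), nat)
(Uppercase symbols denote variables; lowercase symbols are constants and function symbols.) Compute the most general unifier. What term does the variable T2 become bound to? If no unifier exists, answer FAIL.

Decompose tup3/3: tup3(float, nat, ref(tup3(nat, bool, float))) =?= tup3(float, nat, S1),  pair(float, S1) =?= pair(float, T3),  tup3(string, bool, bool) =?= tup3(string, bool, bool).
Decompose tup3/3: float =?= float,  nat =?= nat,  ref(tup3(nat, bool, float)) =?= S1.
Delete trivial equation float =?= float.
Delete trivial equation nat =?= nat.
Bind S1 := ref(tup3(nat, bool, float)); substituting into the one remaining equation that mentions S1 gives: pair(float, ref(tup3(nat, bool, float))) =?= pair(float, T3).
Decompose pair/2: float =?= float,  ref(tup3(nat, bool, float)) =?= T3.
Delete trivial equation float =?= float.
Bind T3 := ref(tup3(nat, bool, float)); substituting into the one remaining equation that mentions T3 gives: pair(T2, pair(B, char)) =?= pair(U, pair(pair(pair(float, ref(tup3(nat, bool, float))), ref(char)), char)).
Delete trivial equation tup3(string, bool, bool) =?= tup3(string, bool, bool).
Decompose pair/2: T2 =?= U,  pair(B, char) =?= pair(pair(pair(float, ref(tup3(nat, bool, float))), ref(char)), char).
Bind T2 := U; substituting into the one remaining equation that mentions T2 gives: pair(U, nat) =?= pair(ref(R), nat).
Decompose pair/2: B =?= pair(pair(float, ref(tup3(nat, bool, float))), ref(char)),  char =?= char.
Bind B := pair(pair(float, ref(tup3(nat, bool, float))), ref(char)); no other remaining equation mentions B.
Delete trivial equation char =?= char.
Decompose ref/1: tup3(S, bool, pair(tup3(bool, bool, int), tup3(bool, char, bool))) =?= tup3(nat, bool, R).
Decompose tup3/3: S =?= nat,  bool =?= bool,  pair(tup3(bool, bool, int), tup3(bool, char, bool)) =?= R.
Bind S := nat; no other remaining equation mentions S.
Delete trivial equation bool =?= bool.
Bind R := pair(tup3(bool, bool, int), tup3(bool, char, bool)); substituting into the remaining equation gives: pair(U, nat) =?= pair(ref(pair(tup3(bool, bool, int), tup3(bool, char, bool))), nat).
Decompose pair/2: U =?= ref(pair(tup3(bool, bool, int), tup3(bool, char, bool))),  nat =?= nat.
Bind U := ref(pair(tup3(bool, bool, int), tup3(bool, char, bool))); no other remaining equation mentions U. Substituting into the earlier binding gives T2 := ref(pair(tup3(bool, bool, int), tup3(bool, char, bool))).
Delete trivial equation nat =?= nat.
MGU = { S1 := ref(tup3(nat, bool, float)), T3 := ref(tup3(nat, bool, float)), T2 := ref(pair(tup3(bool, bool, int), tup3(bool, char, bool))), B := pair(pair(float, ref(tup3(nat, bool, float))), ref(char)), S := nat, R := pair(tup3(bool, bool, int), tup3(bool, char, bool)), U := ref(pair(tup3(bool, bool, int), tup3(bool, char, bool))) }, so T2 := ref(pair(tup3(bool, bool, int), tup3(bool, char, bool))).

ref(pair(tup3(bool, bool, int), tup3(bool, char, bool)))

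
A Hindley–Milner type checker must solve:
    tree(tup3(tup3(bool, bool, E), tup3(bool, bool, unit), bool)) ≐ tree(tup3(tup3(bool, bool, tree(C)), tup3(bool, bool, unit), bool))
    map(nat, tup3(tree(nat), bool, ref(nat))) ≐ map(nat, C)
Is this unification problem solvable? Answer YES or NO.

Decompose tree/1: tup3(tup3(bool, bool, E), tup3(bool, bool, unit), bool) ≐ tup3(tup3(bool, bool, tree(C)), tup3(bool, bool, unit), bool).
Decompose tup3/3: tup3(bool, bool, E) ≐ tup3(bool, bool, tree(C)),  tup3(bool, bool, unit) ≐ tup3(bool, bool, unit),  bool ≐ bool.
Decompose tup3/3: bool ≐ bool,  bool ≐ bool,  E ≐ tree(C).
Delete trivial equation bool ≐ bool.
Delete trivial equation bool ≐ bool.
Bind E := tree(C); no other remaining equation mentions E.
Delete trivial equation tup3(bool, bool, unit) ≐ tup3(bool, bool, unit).
Delete trivial equation bool ≐ bool.
Decompose map/2: nat ≐ nat,  tup3(tree(nat), bool, ref(nat)) ≐ C.
Delete trivial equation nat ≐ nat.
Bind C := tup3(tree(nat), bool, ref(nat)). Substituting into the earlier binding gives E := tree(tup3(tree(nat), bool, ref(nat))).
No equations remain and no clash or occurs-check failure arose, so a unifier exists.

YES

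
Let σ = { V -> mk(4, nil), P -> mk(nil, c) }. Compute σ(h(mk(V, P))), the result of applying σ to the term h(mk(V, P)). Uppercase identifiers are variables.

Replace each occurrence of V with mk(4, nil).
Replace each occurrence of P with mk(nil, c).
Result: h(mk(mk(4, nil), mk(nil, c))).

h(mk(mk(4, nil), mk(nil, c)))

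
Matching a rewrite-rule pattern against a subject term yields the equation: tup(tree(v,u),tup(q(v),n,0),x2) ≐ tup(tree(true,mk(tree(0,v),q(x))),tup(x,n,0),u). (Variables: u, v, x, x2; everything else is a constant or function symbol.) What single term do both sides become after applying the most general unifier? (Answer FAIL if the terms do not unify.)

Decompose tup/3: tree(v,u) ≐ tree(true,mk(tree(0,v),q(x))),  tup(q(v),n,0) ≐ tup(x,n,0),  x2 ≐ u.
Decompose tree/2: v ≐ true,  u ≐ mk(tree(0,v),q(x)).
Bind v := true; substituting into the 2 remaining equations that mention v gives: u ≐ mk(tree(0,true),q(x)),  tup(q(true),n,0) ≐ tup(x,n,0).
Bind u := mk(tree(0,true),q(x)); substituting into the one remaining equation that mentions u gives: x2 ≐ mk(tree(0,true),q(x)).
Decompose tup/3: q(true) ≐ x,  n ≐ n,  0 ≐ 0.
Bind x := q(true); substituting into the one remaining equation that mentions x gives: x2 ≐ mk(tree(0,true),q(q(true))). Substituting into the earlier binding gives u := mk(tree(0,true),q(q(true))).
Delete trivial equation n ≐ n.
Delete trivial equation 0 ≐ 0.
Bind x2 := mk(tree(0,true),q(q(true))).
Applying the MGU to either side gives tup(tree(true,mk(tree(0,true),q(q(true)))),tup(q(true),n,0),mk(tree(0,true),q(q(true)))).

tup(tree(true,mk(tree(0,true),q(q(true)))),tup(q(true),n,0),mk(tree(0,true),q(q(true))))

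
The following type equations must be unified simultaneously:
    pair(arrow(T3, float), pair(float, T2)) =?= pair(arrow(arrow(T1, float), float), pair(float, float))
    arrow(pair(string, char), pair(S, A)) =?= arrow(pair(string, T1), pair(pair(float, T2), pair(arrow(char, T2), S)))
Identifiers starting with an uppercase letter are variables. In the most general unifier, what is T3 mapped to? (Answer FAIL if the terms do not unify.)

Decompose pair/2: arrow(T3, float) =?= arrow(arrow(T1, float), float),  pair(float, T2) =?= pair(float, float).
Decompose arrow/2: T3 =?= arrow(T1, float),  float =?= float.
Bind T3 := arrow(T1, float); no other remaining equation mentions T3.
Delete trivial equation float =?= float.
Decompose pair/2: float =?= float,  T2 =?= float.
Delete trivial equation float =?= float.
Bind T2 := float; substituting into the remaining equation gives: arrow(pair(string, char), pair(S, A)) =?= arrow(pair(string, T1), pair(pair(float, float), pair(arrow(char, float), S))).
Decompose arrow/2: pair(string, char) =?= pair(string, T1),  pair(S, A) =?= pair(pair(float, float), pair(arrow(char, float), S)).
Decompose pair/2: string =?= string,  char =?= T1.
Delete trivial equation string =?= string.
Bind T1 := char; no other remaining equation mentions T1. Substituting into the earlier binding gives T3 := arrow(char, float).
Decompose pair/2: S =?= pair(float, float),  A =?= pair(arrow(char, float), S).
Bind S := pair(float, float); substituting into the remaining equation gives: A =?= pair(arrow(char, float), pair(float, float)).
Bind A := pair(arrow(char, float), pair(float, float)).
MGU = { T3 -> arrow(char, float), T2 -> float, T1 -> char, S -> pair(float, float), A -> pair(arrow(char, float), pair(float, float)) }, so T3 -> arrow(char, float).

arrow(char, float)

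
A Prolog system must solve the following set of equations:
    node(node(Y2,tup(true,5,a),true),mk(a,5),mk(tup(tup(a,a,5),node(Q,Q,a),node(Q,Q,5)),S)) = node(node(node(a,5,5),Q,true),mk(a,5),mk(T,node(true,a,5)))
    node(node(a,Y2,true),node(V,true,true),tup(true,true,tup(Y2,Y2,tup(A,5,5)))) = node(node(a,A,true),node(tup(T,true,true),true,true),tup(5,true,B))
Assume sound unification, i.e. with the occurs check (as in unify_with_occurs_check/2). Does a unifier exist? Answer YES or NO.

NO

Decompose node/3: node(Y2,tup(true,5,a),true) = node(node(a,5,5),Q,true),  mk(a,5) = mk(a,5),  mk(tup(tup(a,a,5),node(Q,Q,a),node(Q,Q,5)),S) = mk(T,node(true,a,5)).
Decompose node/3: Y2 = node(a,5,5),  tup(true,5,a) = Q,  true = true.
Bind Y2 := node(a,5,5); substituting into the one remaining equation that mentions Y2 gives: node(node(a,node(a,5,5),true),node(V,true,true),tup(true,true,tup(node(a,5,5),node(a,5,5),tup(A,5,5)))) = node(node(a,A,true),node(tup(T,true,true),true,true),tup(5,true,B)).
Bind Q := tup(true,5,a); substituting into the one remaining equation that mentions Q gives: mk(tup(tup(a,a,5),node(tup(true,5,a),tup(true,5,a),a),node(tup(true,5,a),tup(true,5,a),5)),S) = mk(T,node(true,a,5)).
Delete trivial equation true = true.
Delete trivial equation mk(a,5) = mk(a,5).
Decompose mk/2: tup(tup(a,a,5),node(tup(true,5,a),tup(true,5,a),a),node(tup(true,5,a),tup(true,5,a),5)) = T,  S = node(true,a,5).
Bind T := tup(tup(a,a,5),node(tup(true,5,a),tup(true,5,a),a),node(tup(true,5,a),tup(true,5,a),5)); substituting into the one remaining equation that mentions T gives: node(node(a,node(a,5,5),true),node(V,true,true),tup(true,true,tup(node(a,5,5),node(a,5,5),tup(A,5,5)))) = node(node(a,A,true),node(tup(tup(tup(a,a,5),node(tup(true,5,a),tup(true,5,a),a),node(tup(true,5,a),tup(true,5,a),5)),true,true),true,true),tup(5,true,B)).
Bind S := node(true,a,5); no other remaining equation mentions S.
Decompose node/3: node(a,node(a,5,5),true) = node(a,A,true),  node(V,true,true) = node(tup(tup(tup(a,a,5),node(tup(true,5,a),tup(true,5,a),a),node(tup(true,5,a),tup(true,5,a),5)),true,true),true,true),  tup(true,true,tup(node(a,5,5),node(a,5,5),tup(A,5,5))) = tup(5,true,B).
Decompose node/3: a = a,  node(a,5,5) = A,  true = true.
Delete trivial equation a = a.
Bind A := node(a,5,5); substituting into the one remaining equation that mentions A gives: tup(true,true,tup(node(a,5,5),node(a,5,5),tup(node(a,5,5),5,5))) = tup(5,true,B).
Delete trivial equation true = true.
Decompose node/3: V = tup(tup(tup(a,a,5),node(tup(true,5,a),tup(true,5,a),a),node(tup(true,5,a),tup(true,5,a),5)),true,true),  true = true,  true = true.
Bind V := tup(tup(tup(a,a,5),node(tup(true,5,a),tup(true,5,a),a),node(tup(true,5,a),tup(true,5,a),5)),true,true); no other remaining equation mentions V.
Delete trivial equation true = true.
Delete trivial equation true = true.
Decompose tup/3: true = 5,  true = true,  tup(node(a,5,5),node(a,5,5),tup(node(a,5,5),5,5)) = B.
Clash: constants true and 5 differ; no unifier exists.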